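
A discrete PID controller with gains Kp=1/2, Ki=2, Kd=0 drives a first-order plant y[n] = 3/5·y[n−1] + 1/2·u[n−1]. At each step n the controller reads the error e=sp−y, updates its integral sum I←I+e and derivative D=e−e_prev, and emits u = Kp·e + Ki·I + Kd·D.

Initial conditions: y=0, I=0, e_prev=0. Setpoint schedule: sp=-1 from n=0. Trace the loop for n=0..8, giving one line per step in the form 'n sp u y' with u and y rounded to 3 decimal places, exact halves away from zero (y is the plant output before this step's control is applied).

0 -1 -2.500 0.000
1 -1 -1.375 -1.250
2 -1 -0.406 -1.438
3 -1 -0.461 -1.066
4 -1 -0.819 -0.870
5 -1 -0.925 -0.931
6 -1 -0.837 -1.022
7 -1 -0.769 -1.032
8 -1 -0.776 -1.003

(exact arithmetic carried between steps; '≈' marks a value shown rounded to 6 d.p. or computed from one; I and e_prev carry over from the previous line; the table rounds u and y to 3 d.p., halves away from zero)
n=0: y=0, sp=-1, e=sp−y=-1; I=-1, D=e−e_prev=-1; u=1/2·(-1)+2·(-1)+0·(-1)=-2.5; next y=3/5·0+1/2·(-2.5)=-1.25
n=1: y=-1.25, sp=-1, e=sp−y=0.25; I=-0.75, D=e−e_prev=1.25; u=1/2·0.25+2·(-0.75)+0·1.25=-1.375; next y=3/5·(-1.25)+1/2·(-1.375)=-1.4375
n=2: y=-1.4375, sp=-1, e=sp−y=0.4375; I=-0.3125, D=e−e_prev=0.1875; u=1/2·0.4375+2·(-0.3125)+0·0.1875=-0.40625; next y=3/5·(-1.4375)+1/2·(-0.40625)=-1.065625
n=3: y=-1.065625, sp=-1, e=sp−y=0.065625; I=-0.246875, D=e−e_prev=-0.371875; u=1/2·0.065625+2·(-0.246875)+0·(-0.371875)≈-0.460938; next y=3/5·(-1.065625)+1/2·(-0.460938)≈-0.869844
n=4: y≈-0.869844, sp=-1, e=sp−y≈-0.130156; I≈-0.377031, D=e−e_prev≈-0.195781; u=1/2·(-0.130156)+2·(-0.377031)+0·(-0.195781)≈-0.819141; next y=3/5·(-0.869844)+1/2·(-0.819141)≈-0.931477
n=5: y≈-0.931477, sp=-1, e=sp−y≈-0.068523; I≈-0.445555, D=e−e_prev≈0.061633; u=1/2·(-0.068523)+2·(-0.445555)+0·0.061633≈-0.925371; next y=3/5·(-0.931477)+1/2·(-0.925371)≈-1.021571
n=6: y≈-1.021571, sp=-1, e=sp−y≈0.021571; I≈-0.423983, D=e−e_prev≈0.090095; u=1/2·0.021571+2·(-0.423983)+0·0.090095≈-0.837181; next y=3/5·(-1.021571)+1/2·(-0.837181)≈-1.031533
n=7: y≈-1.031533, sp=-1, e=sp−y≈0.031533; I≈-0.392450, D=e−e_prev≈0.009962; u=1/2·0.031533+2·(-0.392450)+0·0.009962≈-0.769133; next y=3/5·(-1.031533)+1/2·(-0.769133)≈-1.003487
n=8: y≈-1.003487, sp=-1, e=sp−y≈0.003487; I≈-0.388963, D=e−e_prev≈-0.028047; u=1/2·0.003487+2·(-0.388963)+0·(-0.028047)≈-0.776183; next y=3/5·(-1.003487)+1/2·(-0.776183)≈-0.990184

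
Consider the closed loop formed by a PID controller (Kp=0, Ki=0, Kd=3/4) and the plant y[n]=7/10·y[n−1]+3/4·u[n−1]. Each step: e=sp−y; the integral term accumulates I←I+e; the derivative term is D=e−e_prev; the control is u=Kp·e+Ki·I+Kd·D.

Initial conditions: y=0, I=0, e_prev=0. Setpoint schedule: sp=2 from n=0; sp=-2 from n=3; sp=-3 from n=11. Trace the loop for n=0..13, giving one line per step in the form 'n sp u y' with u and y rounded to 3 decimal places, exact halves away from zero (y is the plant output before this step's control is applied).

0 2 1.500 0.000
1 2 -0.844 1.125
2 2 0.728 0.155
3 -2 -3.375 0.654
4 -2 2.045 -2.073
5 -2 -1.617 0.083
6 -2 0.928 -1.155
7 -2 -0.782 -0.112
8 -2 0.415 -0.665
9 -2 -0.383 -0.155
10 -2 0.181 -0.395
11 -3 -0.941 -0.141
12 -3 0.497 -0.804
13 -3 -0.461 -0.190

(exact arithmetic carried between steps; '≈' marks a value shown rounded to 6 d.p. or computed from one; I and e_prev carry over from the previous line; the table rounds u and y to 3 d.p., halves away from zero)
n=0: y=0, sp=2, e=sp−y=2; I=2, D=e−e_prev=2; u=0·2+0·2+3/4·2=1.5; next y=7/10·0+3/4·1.5=1.125
n=1: y=1.125, sp=2, e=sp−y=0.875; I=2.875, D=e−e_prev=-1.125; u=0·0.875+0·2.875+3/4·(-1.125)=-0.84375; next y=7/10·1.125+3/4·(-0.84375)≈0.154688
n=2: y≈0.154688, sp=2, e=sp−y≈1.845313; I≈4.720313, D=e−e_prev≈0.970313; u=0·1.845313+0·4.720313+3/4·0.970313≈0.727734; next y=7/10·0.154688+3/4·0.727734≈0.654082
n=3: y≈0.654082, sp=-2, e=sp−y≈-2.654082; I≈2.066230, D=e−e_prev≈-4.499395; u=0·(-2.654082)+0·2.066230+3/4·(-4.499395)≈-3.374546; next y=7/10·0.654082+3/4·(-3.374546)≈-2.073052
n=4: y≈-2.073052, sp=-2, e=sp−y≈0.073052; I≈2.139282, D=e−e_prev≈2.727134; u=0·0.073052+0·2.139282+3/4·2.727134≈2.045351; next y=7/10·(-2.073052)+3/4·2.045351≈0.082876
n=5: y≈0.082876, sp=-2, e=sp−y≈-2.082876; I≈0.056406, D=e−e_prev≈-2.155928; u=0·(-2.082876)+0·0.056406+3/4·(-2.155928)≈-1.616946; next y=7/10·0.082876+3/4·(-1.616946)≈-1.154696
n=6: y≈-1.154696, sp=-2, e=sp−y≈-0.845304; I≈-0.788898, D=e−e_prev≈1.237573; u=0·(-0.845304)+0·(-0.788898)+3/4·1.237573≈0.928180; next y=7/10·(-1.154696)+3/4·0.928180≈-0.112153
n=7: y≈-0.112153, sp=-2, e=sp−y≈-1.887847; I≈-2.676745, D=e−e_prev≈-1.042544; u=0·(-1.887847)+0·(-2.676745)+3/4·(-1.042544)≈-0.781908; next y=7/10·(-0.112153)+3/4·(-0.781908)≈-0.664938
n=8: y≈-0.664938, sp=-2, e=sp−y≈-1.335062; I≈-4.011807, D=e−e_prev≈0.552785; u=0·(-1.335062)+0·(-4.011807)+3/4·0.552785≈0.414589; next y=7/10·(-0.664938)+3/4·0.414589≈-0.154515
n=9: y≈-0.154515, sp=-2, e=sp−y≈-1.845485; I≈-5.857293, D=e−e_prev≈-0.510423; u=0·(-1.845485)+0·(-5.857293)+3/4·(-0.510423)≈-0.382817; next y=7/10·(-0.154515)+3/4·(-0.382817)≈-0.395273
n=10: y≈-0.395273, sp=-2, e=sp−y≈-1.604727; I≈-7.462019, D=e−e_prev≈0.240758; u=0·(-1.604727)+0·(-7.462019)+3/4·0.240758≈0.180569; next y=7/10·(-0.395273)+3/4·0.180569≈-0.141265
n=11: y≈-0.141265, sp=-3, e=sp−y≈-2.858735; I≈-10.320755, D=e−e_prev≈-1.254009; u=0·(-2.858735)+0·(-10.320755)+3/4·(-1.254009)≈-0.940506; next y=7/10·(-0.141265)+3/4·(-0.940506)≈-0.804265
n=12: y≈-0.804265, sp=-3, e=sp−y≈-2.195735; I≈-12.516490, D=e−e_prev≈0.663000; u=0·(-2.195735)+0·(-12.516490)+3/4·0.663000≈0.497250; next y=7/10·(-0.804265)+3/4·0.497250≈-0.190048
n=13: y≈-0.190048, sp=-3, e=sp−y≈-2.809952; I≈-15.326442, D=e−e_prev≈-0.614217; u=0·(-2.809952)+0·(-15.326442)+3/4·(-0.614217)≈-0.460663; next y=7/10·(-0.190048)+3/4·(-0.460663)≈-0.478531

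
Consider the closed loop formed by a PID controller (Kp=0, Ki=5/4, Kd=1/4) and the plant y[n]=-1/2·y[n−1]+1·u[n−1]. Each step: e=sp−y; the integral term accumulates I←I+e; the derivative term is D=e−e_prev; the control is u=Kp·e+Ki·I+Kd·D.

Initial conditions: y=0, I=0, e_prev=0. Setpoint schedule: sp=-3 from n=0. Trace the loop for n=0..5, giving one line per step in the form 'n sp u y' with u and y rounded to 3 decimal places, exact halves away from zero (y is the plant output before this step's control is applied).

(exact arithmetic carried between steps; '≈' marks a value shown rounded to 6 d.p. or computed from one; I and e_prev carry over from the previous line; the table rounds u and y to 3 d.p., halves away from zero)
n=0: y=0, sp=-3, e=sp−y=-3; I=-3, D=e−e_prev=-3; u=0·(-3)+5/4·(-3)+1/4·(-3)=-4.5; next y=-1/2·0+1·(-4.5)=-4.5
n=1: y=-4.5, sp=-3, e=sp−y=1.5; I=-1.5, D=e−e_prev=4.5; u=0·1.5+5/4·(-1.5)+1/4·4.5=-0.75; next y=-1/2·(-4.5)+1·(-0.75)=1.5
n=2: y=1.5, sp=-3, e=sp−y=-4.5; I=-6, D=e−e_prev=-6; u=0·(-4.5)+5/4·(-6)+1/4·(-6)=-9; next y=-1/2·1.5+1·(-9)=-9.75
n=3: y=-9.75, sp=-3, e=sp−y=6.75; I=0.75, D=e−e_prev=11.25; u=0·6.75+5/4·0.75+1/4·11.25=3.75; next y=-1/2·(-9.75)+1·3.75=8.625
n=4: y=8.625, sp=-3, e=sp−y=-11.625; I=-10.875, D=e−e_prev=-18.375; u=0·(-11.625)+5/4·(-10.875)+1/4·(-18.375)=-18.1875; next y=-1/2·8.625+1·(-18.1875)=-22.5
n=5: y=-22.5, sp=-3, e=sp−y=19.5; I=8.625, D=e−e_prev=31.125; u=0·19.5+5/4·8.625+1/4·31.125=18.5625; next y=-1/2·(-22.5)+1·18.5625=29.8125

0 -3 -4.500 0.000
1 -3 -0.750 -4.500
2 -3 -9.000 1.500
3 -3 3.750 -9.750
4 -3 -18.188 8.625
5 -3 18.563 -22.500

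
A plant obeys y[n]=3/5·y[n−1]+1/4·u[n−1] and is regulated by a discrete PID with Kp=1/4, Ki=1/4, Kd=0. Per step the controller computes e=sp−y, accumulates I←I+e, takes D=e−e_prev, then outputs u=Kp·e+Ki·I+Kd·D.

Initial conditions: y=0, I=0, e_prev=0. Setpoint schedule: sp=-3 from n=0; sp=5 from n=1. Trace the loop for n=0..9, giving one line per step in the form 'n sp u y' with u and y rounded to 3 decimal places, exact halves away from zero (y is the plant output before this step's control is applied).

(exact arithmetic carried between steps; '≈' marks a value shown rounded to 6 d.p. or computed from one; I and e_prev carry over from the previous line; the table rounds u and y to 3 d.p., halves away from zero)
n=0: y=0, sp=-3, e=sp−y=-3; I=-3, D=e−e_prev=-3; u=1/4·(-3)+1/4·(-3)+0·(-3)=-1.5; next y=3/5·0+1/4·(-1.5)=-0.375
n=1: y=-0.375, sp=5, e=sp−y=5.375; I=2.375, D=e−e_prev=8.375; u=1/4·5.375+1/4·2.375+0·8.375=1.9375; next y=3/5·(-0.375)+1/4·1.9375=0.259375
n=2: y=0.259375, sp=5, e=sp−y=4.740625; I=7.115625, D=e−e_prev=-0.634375; u=1/4·4.740625+1/4·7.115625+0·(-0.634375)≈2.964063; next y=3/5·0.259375+1/4·2.964063≈0.896641
n=3: y≈0.896641, sp=5, e=sp−y≈4.103359; I≈11.218984, D=e−e_prev≈-0.637266; u=1/4·4.103359+1/4·11.218984+0·(-0.637266)≈3.830586; next y=3/5·0.896641+1/4·3.830586≈1.495631
n=4: y≈1.495631, sp=5, e=sp−y≈3.504369; I≈14.723354, D=e−e_prev≈-0.598990; u=1/4·3.504369+1/4·14.723354+0·(-0.598990)≈4.556931; next y=3/5·1.495631+1/4·4.556931≈2.036611
n=5: y≈2.036611, sp=5, e=sp−y≈2.963389; I≈17.686742, D=e−e_prev≈-0.540980; u=1/4·2.963389+1/4·17.686742+0·(-0.540980)≈5.162533; next y=3/5·2.036611+1/4·5.162533≈2.512600
n=6: y≈2.512600, sp=5, e=sp−y≈2.487400; I≈20.174142, D=e−e_prev≈-0.475989; u=1/4·2.487400+1/4·20.174142+0·(-0.475989)≈5.665386; next y=3/5·2.512600+1/4·5.665386≈2.923906
n=7: y≈2.923906, sp=5, e=sp−y≈2.076094; I≈22.250236, D=e−e_prev≈-0.411306; u=1/4·2.076094+1/4·22.250236+0·(-0.411306)≈6.081582; next y=3/5·2.923906+1/4·6.081582≈3.274739
n=8: y≈3.274739, sp=5, e=sp−y≈1.725261; I≈23.975497, D=e−e_prev≈-0.350833; u=1/4·1.725261+1/4·23.975497+0·(-0.350833)≈6.425189; next y=3/5·3.274739+1/4·6.425189≈3.571141
n=9: y≈3.571141, sp=5, e=sp−y≈1.428859; I≈25.404356, D=e−e_prev≈-0.296402; u=1/4·1.428859+1/4·25.404356+0·(-0.296402)≈6.708304; next y=3/5·3.571141+1/4·6.708304≈3.819761

0 -3 -1.500 0.000
1 5 1.938 -0.375
2 5 2.964 0.259
3 5 3.831 0.897
4 5 4.557 1.496
5 5 5.163 2.037
6 5 5.665 2.513
7 5 6.082 2.924
8 5 6.425 3.275
9 5 6.708 3.571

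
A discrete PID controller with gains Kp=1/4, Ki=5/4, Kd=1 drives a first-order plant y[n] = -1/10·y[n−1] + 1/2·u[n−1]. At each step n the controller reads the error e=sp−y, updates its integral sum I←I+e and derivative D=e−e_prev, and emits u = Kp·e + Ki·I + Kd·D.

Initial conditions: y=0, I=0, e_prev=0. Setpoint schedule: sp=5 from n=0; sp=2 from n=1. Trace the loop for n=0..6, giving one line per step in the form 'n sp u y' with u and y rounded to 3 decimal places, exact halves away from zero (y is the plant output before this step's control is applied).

(exact arithmetic carried between steps; '≈' marks a value shown rounded to 6 d.p. or computed from one; I and e_prev carry over from the previous line; the table rounds u and y to 3 d.p., halves away from zero)
n=0: y=0, sp=5, e=sp−y=5; I=5, D=e−e_prev=5; u=1/4·5+5/4·5+1·5=12.5; next y=-1/10·0+1/2·12.5=6.25
n=1: y=6.25, sp=2, e=sp−y=-4.25; I=0.75, D=e−e_prev=-9.25; u=1/4·(-4.25)+5/4·0.75+1·(-9.25)=-9.375; next y=-1/10·6.25+1/2·(-9.375)=-5.3125
n=2: y=-5.3125, sp=2, e=sp−y=7.3125; I=8.0625, D=e−e_prev=11.5625; u=1/4·7.3125+5/4·8.0625+1·11.5625=23.46875; next y=-1/10·(-5.3125)+1/2·23.46875=12.265625
n=3: y=12.265625, sp=2, e=sp−y=-10.265625; I=-2.203125, D=e−e_prev=-17.578125; u=1/4·(-10.265625)+5/4·(-2.203125)+1·(-17.578125)≈-22.898438; next y=-1/10·12.265625+1/2·(-22.898438)≈-12.675781
n=4: y≈-12.675781, sp=2, e=sp−y≈14.675781; I≈12.472656, D=e−e_prev≈24.941406; u=1/4·14.675781+5/4·12.472656+1·24.941406≈44.201172; next y=-1/10·(-12.675781)+1/2·44.201172≈23.368164
n=5: y≈23.368164, sp=2, e=sp−y≈-21.368164; I≈-8.895508, D=e−e_prev≈-36.043945; u=1/4·(-21.368164)+5/4·(-8.895508)+1·(-36.043945)≈-52.505371; next y=-1/10·23.368164+1/2·(-52.505371)≈-28.589502
n=6: y≈-28.589502, sp=2, e=sp−y≈30.589502; I≈21.693994, D=e−e_prev≈51.957666; u=1/4·30.589502+5/4·21.693994+1·51.957666≈86.722534; next y=-1/10·(-28.589502)+1/2·86.722534≈46.220217

0 5 12.500 0.000
1 2 -9.375 6.250
2 2 23.469 -5.313
3 2 -22.898 12.266
4 2 44.201 -12.676
5 2 -52.505 23.368
6 2 86.723 -28.590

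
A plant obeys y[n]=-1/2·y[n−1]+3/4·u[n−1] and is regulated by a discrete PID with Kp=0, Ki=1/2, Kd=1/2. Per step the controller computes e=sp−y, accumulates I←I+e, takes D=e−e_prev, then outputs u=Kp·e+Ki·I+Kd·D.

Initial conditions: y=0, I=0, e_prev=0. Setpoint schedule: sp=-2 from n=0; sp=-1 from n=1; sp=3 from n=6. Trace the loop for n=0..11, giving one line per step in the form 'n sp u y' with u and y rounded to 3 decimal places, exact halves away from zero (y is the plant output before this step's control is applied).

(exact arithmetic carried between steps; '≈' marks a value shown rounded to 6 d.p. or computed from one; I and e_prev carry over from the previous line; the table rounds u and y to 3 d.p., halves away from zero)
n=0: y=0, sp=-2, e=sp−y=-2; I=-2, D=e−e_prev=-2; u=0·(-2)+1/2·(-2)+1/2·(-2)=-2; next y=-1/2·0+3/4·(-2)=-1.5
n=1: y=-1.5, sp=-1, e=sp−y=0.5; I=-1.5, D=e−e_prev=2.5; u=0·0.5+1/2·(-1.5)+1/2·2.5=0.5; next y=-1/2·(-1.5)+3/4·0.5=1.125
n=2: y=1.125, sp=-1, e=sp−y=-2.125; I=-3.625, D=e−e_prev=-2.625; u=0·(-2.125)+1/2·(-3.625)+1/2·(-2.625)=-3.125; next y=-1/2·1.125+3/4·(-3.125)=-2.90625
n=3: y=-2.90625, sp=-1, e=sp−y=1.90625; I=-1.71875, D=e−e_prev=4.03125; u=0·1.90625+1/2·(-1.71875)+1/2·4.03125=1.15625; next y=-1/2·(-2.90625)+3/4·1.15625≈2.320313
n=4: y≈2.320313, sp=-1, e=sp−y≈-3.320313; I≈-5.039063, D=e−e_prev≈-5.226563; u=0·(-3.320313)+1/2·(-5.039063)+1/2·(-5.226563)≈-5.132813; next y=-1/2·2.320313+3/4·(-5.132813)≈-5.009766
n=5: y≈-5.009766, sp=-1, e=sp−y≈4.009766; I≈-1.029297, D=e−e_prev≈7.330078; u=0·4.009766+1/2·(-1.029297)+1/2·7.330078≈3.150391; next y=-1/2·(-5.009766)+3/4·3.150391≈4.867676
n=6: y≈4.867676, sp=3, e=sp−y≈-1.867676; I≈-2.896973, D=e−e_prev≈-5.877441; u=0·(-1.867676)+1/2·(-2.896973)+1/2·(-5.877441)≈-4.387207; next y=-1/2·4.867676+3/4·(-4.387207)≈-5.724243
n=7: y≈-5.724243, sp=3, e=sp−y≈8.724243; I≈5.827271, D=e−e_prev≈10.591919; u=0·8.724243+1/2·5.827271+1/2·10.591919≈8.209595; next y=-1/2·(-5.724243)+3/4·8.209595≈9.019318
n=8: y≈9.019318, sp=3, e=sp−y≈-6.019318; I≈-0.192047, D=e−e_prev≈-14.743561; u=0·(-6.019318)+1/2·(-0.192047)+1/2·(-14.743561)≈-7.467804; next y=-1/2·9.019318+3/4·(-7.467804)≈-10.110512
n=9: y≈-10.110512, sp=3, e=sp−y≈13.110512; I≈12.918465, D=e−e_prev≈19.129829; u=0·13.110512+1/2·12.918465+1/2·19.129829≈16.024147; next y=-1/2·(-10.110512)+3/4·16.024147≈17.073366
n=10: y≈17.073366, sp=3, e=sp−y≈-14.073366; I≈-1.154902, D=e−e_prev≈-27.183878; u=0·(-14.073366)+1/2·(-1.154902)+1/2·(-27.183878)≈-14.169390; next y=-1/2·17.073366+3/4·(-14.169390)≈-19.163725
n=11: y≈-19.163725, sp=3, e=sp−y≈22.163725; I≈21.008824, D=e−e_prev≈36.237092; u=0·22.163725+1/2·21.008824+1/2·36.237092≈28.622958; next y=-1/2·(-19.163725)+3/4·28.622958≈31.049081

0 -2 -2.000 0.000
1 -1 0.500 -1.500
2 -1 -3.125 1.125
3 -1 1.156 -2.906
4 -1 -5.133 2.320
5 -1 3.150 -5.010
6 3 -4.387 4.868
7 3 8.210 -5.724
8 3 -7.468 9.019
9 3 16.024 -10.111
10 3 -14.169 17.073
11 3 28.623 -19.164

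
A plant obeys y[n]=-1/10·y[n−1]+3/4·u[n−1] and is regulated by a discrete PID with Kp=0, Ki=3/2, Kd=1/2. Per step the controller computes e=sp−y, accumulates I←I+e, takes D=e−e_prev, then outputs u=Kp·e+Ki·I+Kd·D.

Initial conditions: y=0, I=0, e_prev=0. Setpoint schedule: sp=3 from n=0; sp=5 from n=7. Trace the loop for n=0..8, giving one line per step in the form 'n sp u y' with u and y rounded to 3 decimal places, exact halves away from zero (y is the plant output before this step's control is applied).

(exact arithmetic carried between steps; '≈' marks a value shown rounded to 6 d.p. or computed from one; I and e_prev carry over from the previous line; the table rounds u and y to 3 d.p., halves away from zero)
n=0: y=0, sp=3, e=sp−y=3; I=3, D=e−e_prev=3; u=0·3+3/2·3+1/2·3=6; next y=-1/10·0+3/4·6=4.5
n=1: y=4.5, sp=3, e=sp−y=-1.5; I=1.5, D=e−e_prev=-4.5; u=0·(-1.5)+3/2·1.5+1/2·(-4.5)=0; next y=-1/10·4.5+3/4·0=-0.45
n=2: y=-0.45, sp=3, e=sp−y=3.45; I=4.95, D=e−e_prev=4.95; u=0·3.45+3/2·4.95+1/2·4.95=9.9; next y=-1/10·(-0.45)+3/4·9.9=7.47
n=3: y=7.47, sp=3, e=sp−y=-4.47; I=0.48, D=e−e_prev=-7.92; u=0·(-4.47)+3/2·0.48+1/2·(-7.92)=-3.24; next y=-1/10·7.47+3/4·(-3.24)=-3.177
n=4: y=-3.177, sp=3, e=sp−y=6.177; I=6.657, D=e−e_prev=10.647; u=0·6.177+3/2·6.657+1/2·10.647=15.309; next y=-1/10·(-3.177)+3/4·15.309=11.79945
n=5: y=11.79945, sp=3, e=sp−y=-8.79945; I=-2.14245, D=e−e_prev=-14.97645; u=0·(-8.79945)+3/2·(-2.14245)+1/2·(-14.97645)=-10.7019; next y=-1/10·11.79945+3/4·(-10.7019)=-9.20637
n=6: y=-9.20637, sp=3, e=sp−y=12.20637; I=10.06392, D=e−e_prev=21.00582; u=0·12.20637+3/2·10.06392+1/2·21.00582=25.59879; next y=-1/10·(-9.20637)+3/4·25.59879≈20.119730
n=7: y≈20.119730, sp=5, e=sp−y≈-15.119730; I≈-5.055810, D=e−e_prev≈-27.326100; u=0·(-15.119730)+3/2·(-5.055810)+1/2·(-27.326100)≈-21.246764; next y=-1/10·20.119730+3/4·(-21.246764)≈-17.947046
n=8: y≈-17.947046, sp=5, e=sp−y≈22.947046; I≈17.891236, D=e−e_prev≈38.066775; u=0·22.947046+3/2·17.891236+1/2·38.066775≈45.870242; next y=-1/10·(-17.947046)+3/4·45.870242≈36.197386

0 3 6.000 0.000
1 3 0.000 4.500
2 3 9.900 -0.450
3 3 -3.240 7.470
4 3 15.309 -3.177
5 3 -10.702 11.799
6 3 25.599 -9.206
7 5 -21.247 20.120
8 5 45.870 -17.947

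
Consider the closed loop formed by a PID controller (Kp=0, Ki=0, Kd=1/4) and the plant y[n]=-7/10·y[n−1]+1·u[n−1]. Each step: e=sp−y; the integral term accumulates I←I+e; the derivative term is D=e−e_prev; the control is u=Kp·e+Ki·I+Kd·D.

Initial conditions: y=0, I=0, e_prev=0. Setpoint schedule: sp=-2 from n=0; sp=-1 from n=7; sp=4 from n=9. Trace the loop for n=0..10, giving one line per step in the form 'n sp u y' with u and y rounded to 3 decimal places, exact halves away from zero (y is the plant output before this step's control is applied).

0 -2 -0.500 0.000
1 -2 0.125 -0.500
2 -2 -0.244 0.475
3 -2 0.263 -0.576
4 -2 -0.311 0.666
5 -2 0.361 -0.777
6 -2 -0.420 0.905
7 -1 0.740 -1.054
8 -1 -0.633 1.477
9 4 2.036 -1.667
10 4 -1.217 3.203

(exact arithmetic carried between steps; '≈' marks a value shown rounded to 6 d.p. or computed from one; I and e_prev carry over from the previous line; the table rounds u and y to 3 d.p., halves away from zero)
n=0: y=0, sp=-2, e=sp−y=-2; I=-2, D=e−e_prev=-2; u=0·(-2)+0·(-2)+1/4·(-2)=-0.5; next y=-7/10·0+1·(-0.5)=-0.5
n=1: y=-0.5, sp=-2, e=sp−y=-1.5; I=-3.5, D=e−e_prev=0.5; u=0·(-1.5)+0·(-3.5)+1/4·0.5=0.125; next y=-7/10·(-0.5)+1·0.125=0.475
n=2: y=0.475, sp=-2, e=sp−y=-2.475; I=-5.975, D=e−e_prev=-0.975; u=0·(-2.475)+0·(-5.975)+1/4·(-0.975)=-0.24375; next y=-7/10·0.475+1·(-0.24375)=-0.57625
n=3: y=-0.57625, sp=-2, e=sp−y=-1.42375; I=-7.39875, D=e−e_prev=1.05125; u=0·(-1.42375)+0·(-7.39875)+1/4·1.05125≈0.262813; next y=-7/10·(-0.57625)+1·0.262813≈0.666188
n=4: y≈0.666188, sp=-2, e=sp−y≈-2.666188; I≈-10.064938, D=e−e_prev≈-1.242438; u=0·(-2.666188)+0·(-10.064938)+1/4·(-1.242438)≈-0.310609; next y=-7/10·0.666188+1·(-0.310609)≈-0.776941
n=5: y≈-0.776941, sp=-2, e=sp−y≈-1.223059; I≈-11.287997, D=e−e_prev≈1.443128; u=0·(-1.223059)+0·(-11.287997)+1/4·1.443128≈0.360782; next y=-7/10·(-0.776941)+1·0.360782≈0.904640
n=6: y≈0.904640, sp=-2, e=sp−y≈-2.904640; I≈-14.192637, D=e−e_prev≈-1.681581; u=0·(-2.904640)+0·(-14.192637)+1/4·(-1.681581)≈-0.420395; next y=-7/10·0.904640+1·(-0.420395)≈-1.053644
n=7: y≈-1.053644, sp=-1, e=sp−y≈0.053644; I≈-14.138994, D=e−e_prev≈2.958284; u=0·0.053644+0·(-14.138994)+1/4·2.958284≈0.739571; next y=-7/10·(-1.053644)+1·0.739571≈1.477122
n=8: y≈1.477122, sp=-1, e=sp−y≈-2.477122; I≈-16.616115, D=e−e_prev≈-2.530765; u=0·(-2.477122)+0·(-16.616115)+1/4·(-2.530765)≈-0.632691; next y=-7/10·1.477122+1·(-0.632691)≈-1.666676
n=9: y≈-1.666676, sp=4, e=sp−y≈5.666676; I≈-10.949439, D=e−e_prev≈8.143798; u=0·5.666676+0·(-10.949439)+1/4·8.143798≈2.035949; next y=-7/10·(-1.666676)+1·2.035949≈3.202623
n=10: y≈3.202623, sp=4, e=sp−y≈0.797377; I≈-10.152062, D=e−e_prev≈-4.869299; u=0·0.797377+0·(-10.152062)+1/4·(-4.869299)≈-1.217325; next y=-7/10·3.202623+1·(-1.217325)≈-3.459161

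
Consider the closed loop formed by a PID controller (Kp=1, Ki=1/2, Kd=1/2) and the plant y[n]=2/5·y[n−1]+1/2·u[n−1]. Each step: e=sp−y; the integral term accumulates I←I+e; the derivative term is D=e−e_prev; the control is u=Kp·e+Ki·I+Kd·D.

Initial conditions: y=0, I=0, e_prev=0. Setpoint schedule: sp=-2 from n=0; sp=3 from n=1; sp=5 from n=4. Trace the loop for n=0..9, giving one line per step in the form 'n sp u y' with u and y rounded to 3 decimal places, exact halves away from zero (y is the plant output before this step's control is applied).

0 -2 -4.000 0.000
1 3 10.000 -2.000
2 3 -3.400 4.200
3 3 7.540 -0.020
4 5 3.376 3.762
5 5 6.024 3.193
6 5 4.450 4.289
7 5 6.051 3.941
8 5 5.084 4.602
9 5 6.052 4.383

(exact arithmetic carried between steps; '≈' marks a value shown rounded to 6 d.p. or computed from one; I and e_prev carry over from the previous line; the table rounds u and y to 3 d.p., halves away from zero)
n=0: y=0, sp=-2, e=sp−y=-2; I=-2, D=e−e_prev=-2; u=1·(-2)+1/2·(-2)+1/2·(-2)=-4; next y=2/5·0+1/2·(-4)=-2
n=1: y=-2, sp=3, e=sp−y=5; I=3, D=e−e_prev=7; u=1·5+1/2·3+1/2·7=10; next y=2/5·(-2)+1/2·10=4.2
n=2: y=4.2, sp=3, e=sp−y=-1.2; I=1.8, D=e−e_prev=-6.2; u=1·(-1.2)+1/2·1.8+1/2·(-6.2)=-3.4; next y=2/5·4.2+1/2·(-3.4)=-0.02
n=3: y=-0.02, sp=3, e=sp−y=3.02; I=4.82, D=e−e_prev=4.22; u=1·3.02+1/2·4.82+1/2·4.22=7.54; next y=2/5·(-0.02)+1/2·7.54=3.762
n=4: y=3.762, sp=5, e=sp−y=1.238; I=6.058, D=e−e_prev=-1.782; u=1·1.238+1/2·6.058+1/2·(-1.782)=3.376; next y=2/5·3.762+1/2·3.376=3.1928
n=5: y=3.1928, sp=5, e=sp−y=1.8072; I=7.8652, D=e−e_prev=0.5692; u=1·1.8072+1/2·7.8652+1/2·0.5692=6.0244; next y=2/5·3.1928+1/2·6.0244=4.28932
n=6: y=4.28932, sp=5, e=sp−y=0.71068; I=8.57588, D=e−e_prev=-1.09652; u=1·0.71068+1/2·8.57588+1/2·(-1.09652)=4.45036; next y=2/5·4.28932+1/2·4.45036=3.940908
n=7: y=3.940908, sp=5, e=sp−y=1.059092; I=9.634972, D=e−e_prev=0.348412; u=1·1.059092+1/2·9.634972+1/2·0.348412=6.050784; next y=2/5·3.940908+1/2·6.050784≈4.601755
n=8: y≈4.601755, sp=5, e=sp−y≈0.398245; I≈10.033217, D=e−e_prev≈-0.660847; u=1·0.398245+1/2·10.033217+1/2·(-0.660847)≈5.084430; next y=2/5·4.601755+1/2·5.084430≈4.382917
n=9: y≈4.382917, sp=5, e=sp−y≈0.617083; I≈10.650300, D=e−e_prev≈0.218838; u=1·0.617083+1/2·10.650300+1/2·0.218838≈6.051652; next y=2/5·4.382917+1/2·6.051652≈4.778993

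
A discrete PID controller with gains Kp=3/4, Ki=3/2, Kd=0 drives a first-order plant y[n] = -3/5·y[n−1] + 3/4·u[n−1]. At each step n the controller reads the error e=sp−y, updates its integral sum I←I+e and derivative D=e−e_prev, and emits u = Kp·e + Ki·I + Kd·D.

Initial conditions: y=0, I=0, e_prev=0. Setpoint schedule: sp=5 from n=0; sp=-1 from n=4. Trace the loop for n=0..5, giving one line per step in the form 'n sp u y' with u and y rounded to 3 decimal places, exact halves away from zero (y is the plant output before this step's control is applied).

(exact arithmetic carried between steps; '≈' marks a value shown rounded to 6 d.p. or computed from one; I and e_prev carry over from the previous line; the table rounds u and y to 3 d.p., halves away from zero)
n=0: y=0, sp=5, e=sp−y=5; I=5, D=e−e_prev=5; u=3/4·5+3/2·5+0·5=11.25; next y=-3/5·0+3/4·11.25=8.4375
n=1: y=8.4375, sp=5, e=sp−y=-3.4375; I=1.5625, D=e−e_prev=-8.4375; u=3/4·(-3.4375)+3/2·1.5625+0·(-8.4375)=-0.234375; next y=-3/5·8.4375+3/4·(-0.234375)≈-5.238281
n=2: y≈-5.238281, sp=5, e=sp−y≈10.238281; I≈11.800781, D=e−e_prev≈13.675781; u=3/4·10.238281+3/2·11.800781+0·13.675781≈25.379883; next y=-3/5·(-5.238281)+3/4·25.379883≈22.177881
n=3: y≈22.177881, sp=5, e=sp−y≈-17.177881; I≈-5.377100, D=e−e_prev≈-27.416162; u=3/4·(-17.177881)+3/2·(-5.377100)+0·(-27.416162)≈-20.949060; next y=-3/5·22.177881+3/4·(-20.949060)≈-29.018524
n=4: y≈-29.018524, sp=-1, e=sp−y≈28.018524; I≈22.641424, D=e−e_prev≈45.196404; u=3/4·28.018524+3/2·22.641424+0·45.196404≈54.976029; next y=-3/5·(-29.018524)+3/4·54.976029≈58.643136
n=5: y≈58.643136, sp=-1, e=sp−y≈-59.643136; I≈-37.001712, D=e−e_prev≈-87.661659; u=3/4·(-59.643136)+3/2·(-37.001712)+0·(-87.661659)≈-100.234919; next y=-3/5·58.643136+3/4·(-100.234919)≈-110.362071

0 5 11.250 0.000
1 5 -0.234 8.438
2 5 25.380 -5.238
3 5 -20.949 22.178
4 -1 54.976 -29.019
5 -1 -100.235 58.643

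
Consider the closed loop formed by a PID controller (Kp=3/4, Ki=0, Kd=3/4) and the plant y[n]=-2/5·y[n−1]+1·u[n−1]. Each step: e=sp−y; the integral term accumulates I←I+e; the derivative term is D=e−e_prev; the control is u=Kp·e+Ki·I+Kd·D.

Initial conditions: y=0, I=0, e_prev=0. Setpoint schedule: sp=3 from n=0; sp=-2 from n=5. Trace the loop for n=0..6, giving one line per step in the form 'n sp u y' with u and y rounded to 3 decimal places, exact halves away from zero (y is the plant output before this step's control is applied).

(exact arithmetic carried between steps; '≈' marks a value shown rounded to 6 d.p. or computed from one; I and e_prev carry over from the previous line; the table rounds u and y to 3 d.p., halves away from zero)
n=0: y=0, sp=3, e=sp−y=3; I=3, D=e−e_prev=3; u=3/4·3+0·3+3/4·3=4.5; next y=-2/5·0+1·4.5=4.5
n=1: y=4.5, sp=3, e=sp−y=-1.5; I=1.5, D=e−e_prev=-4.5; u=3/4·(-1.5)+0·1.5+3/4·(-4.5)=-4.5; next y=-2/5·4.5+1·(-4.5)=-6.3
n=2: y=-6.3, sp=3, e=sp−y=9.3; I=10.8, D=e−e_prev=10.8; u=3/4·9.3+0·10.8+3/4·10.8=15.075; next y=-2/5·(-6.3)+1·15.075=17.595
n=3: y=17.595, sp=3, e=sp−y=-14.595; I=-3.795, D=e−e_prev=-23.895; u=3/4·(-14.595)+0·(-3.795)+3/4·(-23.895)=-28.8675; next y=-2/5·17.595+1·(-28.8675)=-35.9055
n=4: y=-35.9055, sp=3, e=sp−y=38.9055; I=35.1105, D=e−e_prev=53.5005; u=3/4·38.9055+0·35.1105+3/4·53.5005=69.3045; next y=-2/5·(-35.9055)+1·69.3045=83.6667
n=5: y=83.6667, sp=-2, e=sp−y=-85.6667; I=-50.5562, D=e−e_prev=-124.5722; u=3/4·(-85.6667)+0·(-50.5562)+3/4·(-124.5722)=-157.679175; next y=-2/5·83.6667+1·(-157.679175)=-191.145855
n=6: y=-191.145855, sp=-2, e=sp−y=189.145855; I=138.589655, D=e−e_prev=274.812555; u=3/4·189.145855+0·138.589655+3/4·274.812555≈347.968808; next y=-2/5·(-191.145855)+1·347.968808≈424.427150

0 3 4.500 0.000
1 3 -4.500 4.500
2 3 15.075 -6.300
3 3 -28.868 17.595
4 3 69.305 -35.906
5 -2 -157.679 83.667
6 -2 347.969 -191.146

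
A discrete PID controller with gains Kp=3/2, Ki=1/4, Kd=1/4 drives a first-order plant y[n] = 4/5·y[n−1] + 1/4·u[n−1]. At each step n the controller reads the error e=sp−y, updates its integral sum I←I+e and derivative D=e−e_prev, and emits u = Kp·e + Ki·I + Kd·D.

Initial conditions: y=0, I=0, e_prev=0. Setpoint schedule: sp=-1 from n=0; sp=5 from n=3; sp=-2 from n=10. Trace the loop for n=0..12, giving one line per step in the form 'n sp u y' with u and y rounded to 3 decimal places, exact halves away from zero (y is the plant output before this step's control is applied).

(exact arithmetic carried between steps; '≈' marks a value shown rounded to 6 d.p. or computed from one; I and e_prev carry over from the previous line; the table rounds u and y to 3 d.p., halves away from zero)
n=0: y=0, sp=-1, e=sp−y=-1; I=-1, D=e−e_prev=-1; u=3/2·(-1)+1/4·(-1)+1/4·(-1)=-2; next y=4/5·0+1/4·(-2)=-0.5
n=1: y=-0.5, sp=-1, e=sp−y=-0.5; I=-1.5, D=e−e_prev=0.5; u=3/2·(-0.5)+1/4·(-1.5)+1/4·0.5=-1; next y=4/5·(-0.5)+1/4·(-1)=-0.65
n=2: y=-0.65, sp=-1, e=sp−y=-0.35; I=-1.85, D=e−e_prev=0.15; u=3/2·(-0.35)+1/4·(-1.85)+1/4·0.15=-0.95; next y=4/5·(-0.65)+1/4·(-0.95)=-0.7575
n=3: y=-0.7575, sp=5, e=sp−y=5.7575; I=3.9075, D=e−e_prev=6.1075; u=3/2·5.7575+1/4·3.9075+1/4·6.1075=11.14; next y=4/5·(-0.7575)+1/4·11.14=2.179
n=4: y=2.179, sp=5, e=sp−y=2.821; I=6.7285, D=e−e_prev=-2.9365; u=3/2·2.821+1/4·6.7285+1/4·(-2.9365)=5.1795; next y=4/5·2.179+1/4·5.1795=3.038075
n=5: y=3.038075, sp=5, e=sp−y=1.961925; I=8.690425, D=e−e_prev=-0.859075; u=3/2·1.961925+1/4·8.690425+1/4·(-0.859075)=4.900725; next y=4/5·3.038075+1/4·4.900725≈3.655641
n=6: y≈3.655641, sp=5, e=sp−y≈1.344359; I≈10.034784, D=e−e_prev≈-0.617566; u=3/2·1.344359+1/4·10.034784+1/4·(-0.617566)≈4.370843; next y=4/5·3.655641+1/4·4.370843≈4.017224
n=7: y≈4.017224, sp=5, e=sp−y≈0.982776; I≈11.017560, D=e−e_prev≈-0.361582; u=3/2·0.982776+1/4·11.017560+1/4·(-0.361582)≈4.138159; next y=4/5·4.017224+1/4·4.138159≈4.248319
n=8: y≈4.248319, sp=5, e=sp−y≈0.751681; I≈11.769241, D=e−e_prev≈-0.231095; u=3/2·0.751681+1/4·11.769241+1/4·(-0.231095)≈4.012059; next y=4/5·4.248319+1/4·4.012059≈4.401670
n=9: y≈4.401670, sp=5, e=sp−y≈0.598330; I≈12.367572, D=e−e_prev≈-0.153351; u=3/2·0.598330+1/4·12.367572+1/4·(-0.153351)≈3.951051; next y=4/5·4.401670+1/4·3.951051≈4.509098
n=10: y≈4.509098, sp=-2, e=sp−y≈-6.509098; I≈5.858474, D=e−e_prev≈-7.107429; u=3/2·(-6.509098)+1/4·5.858474+1/4·(-7.107429)≈-10.075886; next y=4/5·4.509098+1/4·(-10.075886)≈1.088307
n=11: y≈1.088307, sp=-2, e=sp−y≈-3.088307; I≈2.770166, D=e−e_prev≈3.420791; u=3/2·(-3.088307)+1/4·2.770166+1/4·3.420791≈-3.084721; next y=4/5·1.088307+1/4·(-3.084721)≈0.099465
n=12: y≈0.099465, sp=-2, e=sp−y≈-2.099465; I≈0.670701, D=e−e_prev≈0.988842; u=3/2·(-2.099465)+1/4·0.670701+1/4·0.988842≈-2.734312; next y=4/5·0.099465+1/4·(-2.734312)≈-0.604006

0 -1 -2.000 0.000
1 -1 -1.000 -0.500
2 -1 -0.950 -0.650
3 5 11.140 -0.758
4 5 5.180 2.179
5 5 4.901 3.038
6 5 4.371 3.656
7 5 4.138 4.017
8 5 4.012 4.248
9 5 3.951 4.402
10 -2 -10.076 4.509
11 -2 -3.085 1.088
12 -2 -2.734 0.099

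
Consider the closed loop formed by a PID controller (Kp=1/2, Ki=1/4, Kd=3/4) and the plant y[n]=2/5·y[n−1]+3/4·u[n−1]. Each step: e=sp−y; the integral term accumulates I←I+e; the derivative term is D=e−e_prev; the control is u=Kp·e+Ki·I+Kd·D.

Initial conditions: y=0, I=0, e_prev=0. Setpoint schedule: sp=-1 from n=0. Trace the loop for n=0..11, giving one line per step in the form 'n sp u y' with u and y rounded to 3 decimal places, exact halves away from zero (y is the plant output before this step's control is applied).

0 -1 -1.500 0.000
1 -1 0.688 -1.125
2 -1 -1.911 0.066
3 -1 0.924 -1.407
4 -1 -2.385 0.131
5 -1 1.286 -1.736
6 -1 -2.939 0.270
7 -1 1.798 -2.096
8 -1 -3.612 0.510
9 -1 2.487 -2.505
10 -1 -4.451 0.863
11 -1 3.394 -2.993

(exact arithmetic carried between steps; '≈' marks a value shown rounded to 6 d.p. or computed from one; I and e_prev carry over from the previous line; the table rounds u and y to 3 d.p., halves away from zero)
n=0: y=0, sp=-1, e=sp−y=-1; I=-1, D=e−e_prev=-1; u=1/2·(-1)+1/4·(-1)+3/4·(-1)=-1.5; next y=2/5·0+3/4·(-1.5)=-1.125
n=1: y=-1.125, sp=-1, e=sp−y=0.125; I=-0.875, D=e−e_prev=1.125; u=1/2·0.125+1/4·(-0.875)+3/4·1.125=0.6875; next y=2/5·(-1.125)+3/4·0.6875=0.065625
n=2: y=0.065625, sp=-1, e=sp−y=-1.065625; I=-1.940625, D=e−e_prev=-1.190625; u=1/2·(-1.065625)+1/4·(-1.940625)+3/4·(-1.190625)≈-1.910938; next y=2/5·0.065625+3/4·(-1.910938)≈-1.406953
n=3: y≈-1.406953, sp=-1, e=sp−y≈0.406953; I≈-1.533672, D=e−e_prev≈1.472578; u=1/2·0.406953+1/4·(-1.533672)+3/4·1.472578≈0.924492; next y=2/5·(-1.406953)+3/4·0.924492≈0.130588
n=4: y≈0.130588, sp=-1, e=sp−y≈-1.130588; I≈-2.664260, D=e−e_prev≈-1.537541; u=1/2·(-1.130588)+1/4·(-2.664260)+3/4·(-1.537541)≈-2.384515; next y=2/5·0.130588+3/4·(-2.384515)≈-1.736151
n=5: y≈-1.736151, sp=-1, e=sp−y≈0.736151; I≈-1.928109, D=e−e_prev≈1.866739; u=1/2·0.736151+1/4·(-1.928109)+3/4·1.866739≈1.286102; next y=2/5·(-1.736151)+3/4·1.286102≈0.270116
n=6: y≈0.270116, sp=-1, e=sp−y≈-1.270116; I≈-3.198225, D=e−e_prev≈-2.006267; u=1/2·(-1.270116)+1/4·(-3.198225)+3/4·(-2.006267)≈-2.939315; next y=2/5·0.270116+3/4·(-2.939315)≈-2.096440
n=7: y≈-2.096440, sp=-1, e=sp−y≈1.096440; I≈-2.101786, D=e−e_prev≈2.366556; u=1/2·1.096440+1/4·(-2.101786)+3/4·2.366556≈1.797690; next y=2/5·(-2.096440)+3/4·1.797690≈0.509692
n=8: y≈0.509692, sp=-1, e=sp−y≈-1.509692; I≈-3.611478, D=e−e_prev≈-2.606132; u=1/2·(-1.509692)+1/4·(-3.611478)+3/4·(-2.606132)≈-3.612314; next y=2/5·0.509692+3/4·(-3.612314)≈-2.505359
n=9: y≈-2.505359, sp=-1, e=sp−y≈1.505359; I≈-2.106119, D=e−e_prev≈3.015051; u=1/2·1.505359+1/4·(-2.106119)+3/4·3.015051≈2.487438; next y=2/5·(-2.505359)+3/4·2.487438≈0.863435
n=10: y≈0.863435, sp=-1, e=sp−y≈-1.863435; I≈-3.969554, D=e−e_prev≈-3.368793; u=1/2·(-1.863435)+1/4·(-3.969554)+3/4·(-3.368793)≈-4.450701; next y=2/5·0.863435+3/4·(-4.450701)≈-2.992652
n=11: y≈-2.992652, sp=-1, e=sp−y≈1.992652; I≈-1.976902, D=e−e_prev≈3.856086; u=1/2·1.992652+1/4·(-1.976902)+3/4·3.856086≈3.394165; next y=2/5·(-2.992652)+3/4·3.394165≈1.348563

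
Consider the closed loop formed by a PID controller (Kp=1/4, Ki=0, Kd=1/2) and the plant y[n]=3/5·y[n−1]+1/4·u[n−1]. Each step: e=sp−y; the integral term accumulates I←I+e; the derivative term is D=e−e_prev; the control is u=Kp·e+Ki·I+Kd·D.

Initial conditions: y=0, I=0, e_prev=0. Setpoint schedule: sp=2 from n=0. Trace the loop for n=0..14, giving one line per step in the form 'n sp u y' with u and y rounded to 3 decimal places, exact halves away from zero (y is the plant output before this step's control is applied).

0 2 1.500 0.000
1 2 0.219 0.375
2 2 0.478 0.280
3 2 0.424 0.287
4 2 0.435 0.278
5 2 0.432 0.276
6 2 0.433 0.274
7 2 0.433 0.272
8 2 0.433 0.272
9 2 0.432 0.271
10 2 0.432 0.271
11 2 0.432 0.271
12 2 0.432 0.270
13 2 0.432 0.270
14 2 0.432 0.270

(exact arithmetic carried between steps; '≈' marks a value shown rounded to 6 d.p. or computed from one; I and e_prev carry over from the previous line; the table rounds u and y to 3 d.p., halves away from zero)
n=0: y=0, sp=2, e=sp−y=2; I=2, D=e−e_prev=2; u=1/4·2+0·2+1/2·2=1.5; next y=3/5·0+1/4·1.5=0.375
n=1: y=0.375, sp=2, e=sp−y=1.625; I=3.625, D=e−e_prev=-0.375; u=1/4·1.625+0·3.625+1/2·(-0.375)=0.21875; next y=3/5·0.375+1/4·0.21875≈0.279688
n=2: y≈0.279688, sp=2, e=sp−y≈1.720313; I≈5.345313, D=e−e_prev≈0.095313; u=1/4·1.720313+0·5.345313+1/2·0.095313≈0.477734; next y=3/5·0.279688+1/4·0.477734≈0.287246
n=3: y≈0.287246, sp=2, e=sp−y≈1.712754; I≈7.058066, D=e−e_prev≈-0.007559; u=1/4·1.712754+0·7.058066+1/2·(-0.007559)≈0.424409; next y=3/5·0.287246+1/4·0.424409≈0.278450
n=4: y≈0.278450, sp=2, e=sp−y≈1.721550; I≈8.779616, D=e−e_prev≈0.008796; u=1/4·1.721550+0·8.779616+1/2·0.008796≈0.434786; next y=3/5·0.278450+1/4·0.434786≈0.275766
n=5: y≈0.275766, sp=2, e=sp−y≈1.724234; I≈10.503850, D=e−e_prev≈0.002684; u=1/4·1.724234+0·10.503850+1/2·0.002684≈0.432400; next y=3/5·0.275766+1/4·0.432400≈0.273560
n=6: y≈0.273560, sp=2, e=sp−y≈1.726440; I≈12.230290, D=e−e_prev≈0.002206; u=1/4·1.726440+0·12.230290+1/2·0.002206≈0.432713; next y=3/5·0.273560+1/4·0.432713≈0.272314
n=7: y≈0.272314, sp=2, e=sp−y≈1.727686; I≈13.957976, D=e−e_prev≈0.001246; u=1/4·1.727686+0·13.957976+1/2·0.001246≈0.432544; next y=3/5·0.272314+1/4·0.432544≈0.271525
n=8: y≈0.271525, sp=2, e=sp−y≈1.728475; I≈15.686451, D=e−e_prev≈0.000790; u=1/4·1.728475+0·15.686451+1/2·0.000790≈0.432514; next y=3/5·0.271525+1/4·0.432514≈0.271043
n=9: y≈0.271043, sp=2, e=sp−y≈1.728957; I≈17.415408, D=e−e_prev≈0.000481; u=1/4·1.728957+0·17.415408+1/2·0.000481≈0.432480; next y=3/5·0.271043+1/4·0.432480≈0.270746
n=10: y≈0.270746, sp=2, e=sp−y≈1.729254; I≈19.144662, D=e−e_prev≈0.000297; u=1/4·1.729254+0·19.144662+1/2·0.000297≈0.432462; next y=3/5·0.270746+1/4·0.432462≈0.270563
n=11: y≈0.270563, sp=2, e=sp−y≈1.729437; I≈20.874099, D=e−e_prev≈0.000183; u=1/4·1.729437+0·20.874099+1/2·0.000183≈0.432451; next y=3/5·0.270563+1/4·0.432451≈0.270451
n=12: y≈0.270451, sp=2, e=sp−y≈1.729549; I≈22.603649, D=e−e_prev≈0.000113; u=1/4·1.729549+0·22.603649+1/2·0.000113≈0.432444; next y=3/5·0.270451+1/4·0.432444≈0.270381
n=13: y≈0.270381, sp=2, e=sp−y≈1.729619; I≈24.333267, D=e−e_prev≈0.000069; u=1/4·1.729619+0·24.333267+1/2·0.000069≈0.432439; next y=3/5·0.270381+1/4·0.432439≈0.270339
n=14: y≈0.270339, sp=2, e=sp−y≈1.729661; I≈26.062929, D=e−e_prev≈0.000043; u=1/4·1.729661+0·26.062929+1/2·0.000043≈0.432437; next y=3/5·0.270339+1/4·0.432437≈0.270312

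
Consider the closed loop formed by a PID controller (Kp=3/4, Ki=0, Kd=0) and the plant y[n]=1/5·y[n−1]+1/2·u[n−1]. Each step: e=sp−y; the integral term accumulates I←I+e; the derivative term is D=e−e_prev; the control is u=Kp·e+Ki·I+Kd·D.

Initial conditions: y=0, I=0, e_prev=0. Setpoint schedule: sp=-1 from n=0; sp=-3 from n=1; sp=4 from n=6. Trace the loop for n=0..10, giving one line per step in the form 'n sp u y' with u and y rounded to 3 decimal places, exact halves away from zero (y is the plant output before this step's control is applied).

0 -1 -0.750 0.000
1 -3 -1.969 -0.375
2 -3 -1.455 -1.059
3 -3 -1.545 -0.940
4 -3 -1.530 -0.961
5 -3 -1.532 -0.957
6 4 3.718 -0.958
7 4 1.749 1.668
8 4 2.094 1.208
9 4 2.034 1.289
10 4 2.044 1.275

(exact arithmetic carried between steps; '≈' marks a value shown rounded to 6 d.p. or computed from one; I and e_prev carry over from the previous line; the table rounds u and y to 3 d.p., halves away from zero)
n=0: y=0, sp=-1, e=sp−y=-1; I=-1, D=e−e_prev=-1; u=3/4·(-1)+0·(-1)+0·(-1)=-0.75; next y=1/5·0+1/2·(-0.75)=-0.375
n=1: y=-0.375, sp=-3, e=sp−y=-2.625; I=-3.625, D=e−e_prev=-1.625; u=3/4·(-2.625)+0·(-3.625)+0·(-1.625)=-1.96875; next y=1/5·(-0.375)+1/2·(-1.96875)=-1.059375
n=2: y=-1.059375, sp=-3, e=sp−y=-1.940625; I=-5.565625, D=e−e_prev=0.684375; u=3/4·(-1.940625)+0·(-5.565625)+0·0.684375≈-1.455469; next y=1/5·(-1.059375)+1/2·(-1.455469)≈-0.939609
n=3: y≈-0.939609, sp=-3, e=sp−y≈-2.060391; I≈-7.626016, D=e−e_prev≈-0.119766; u=3/4·(-2.060391)+0·(-7.626016)+0·(-0.119766)≈-1.545293; next y=1/5·(-0.939609)+1/2·(-1.545293)≈-0.960568
n=4: y≈-0.960568, sp=-3, e=sp−y≈-2.039432; I≈-9.665447, D=e−e_prev≈0.020959; u=3/4·(-2.039432)+0·(-9.665447)+0·0.020959≈-1.529574; next y=1/5·(-0.960568)+1/2·(-1.529574)≈-0.956901
n=5: y≈-0.956901, sp=-3, e=sp−y≈-2.043099; I≈-11.708547, D=e−e_prev≈-0.003668; u=3/4·(-2.043099)+0·(-11.708547)+0·(-0.003668)≈-1.532325; next y=1/5·(-0.956901)+1/2·(-1.532325)≈-0.957542
n=6: y≈-0.957542, sp=4, e=sp−y≈4.957542; I≈-6.751004, D=e−e_prev≈7.000642; u=3/4·4.957542+0·(-6.751004)+0·7.000642≈3.718157; next y=1/5·(-0.957542)+1/2·3.718157≈1.667570
n=7: y≈1.667570, sp=4, e=sp−y≈2.332430; I≈-4.418574, D=e−e_prev≈-2.625112; u=3/4·2.332430+0·(-4.418574)+0·(-2.625112)≈1.749323; next y=1/5·1.667570+1/2·1.749323≈1.208175
n=8: y≈1.208175, sp=4, e=sp−y≈2.791825; I≈-1.626750, D=e−e_prev≈0.459395; u=3/4·2.791825+0·(-1.626750)+0·0.459395≈2.093869; next y=1/5·1.208175+1/2·2.093869≈1.288569
n=9: y≈1.288569, sp=4, e=sp−y≈2.711431; I≈1.084681, D=e−e_prev≈-0.080394; u=3/4·2.711431+0·1.084681+0·(-0.080394)≈2.033573; next y=1/5·1.288569+1/2·2.033573≈1.274500
n=10: y≈1.274500, sp=4, e=sp−y≈2.725500; I≈3.810181, D=e−e_prev≈0.014069; u=3/4·2.725500+0·3.810181+0·0.014069≈2.044125; next y=1/5·1.274500+1/2·2.044125≈1.276962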